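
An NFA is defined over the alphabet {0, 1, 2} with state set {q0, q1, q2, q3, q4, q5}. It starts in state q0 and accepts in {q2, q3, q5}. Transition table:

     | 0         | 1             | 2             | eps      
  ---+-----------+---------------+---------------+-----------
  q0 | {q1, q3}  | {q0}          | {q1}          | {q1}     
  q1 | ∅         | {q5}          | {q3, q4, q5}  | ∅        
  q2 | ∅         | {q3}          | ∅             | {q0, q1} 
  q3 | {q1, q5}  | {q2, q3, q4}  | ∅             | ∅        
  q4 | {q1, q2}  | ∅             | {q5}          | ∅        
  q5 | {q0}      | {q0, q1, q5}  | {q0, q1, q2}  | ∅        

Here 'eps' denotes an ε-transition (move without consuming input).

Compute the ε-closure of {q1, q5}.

Begin with {q1, q5}.
No ε-moves leave this set, so the closure equals the set itself.

{q1, q5}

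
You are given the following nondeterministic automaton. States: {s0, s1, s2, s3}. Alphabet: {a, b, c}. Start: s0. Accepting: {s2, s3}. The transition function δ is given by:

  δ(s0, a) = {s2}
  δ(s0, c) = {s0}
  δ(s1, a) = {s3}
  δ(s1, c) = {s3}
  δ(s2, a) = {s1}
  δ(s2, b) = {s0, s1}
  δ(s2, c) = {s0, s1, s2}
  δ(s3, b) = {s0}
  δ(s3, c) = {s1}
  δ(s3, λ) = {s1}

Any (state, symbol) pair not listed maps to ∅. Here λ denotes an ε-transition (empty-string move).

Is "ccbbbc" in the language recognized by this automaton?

Start in {s0}.
Read 'c': {s0} → {s0}.
Read 'c': {s0} → {s0}.
Read 'b': {s0} → ∅.
The set is empty and remains empty for the remaining 3 symbols.
The final set ∅ contains no accepting state.

No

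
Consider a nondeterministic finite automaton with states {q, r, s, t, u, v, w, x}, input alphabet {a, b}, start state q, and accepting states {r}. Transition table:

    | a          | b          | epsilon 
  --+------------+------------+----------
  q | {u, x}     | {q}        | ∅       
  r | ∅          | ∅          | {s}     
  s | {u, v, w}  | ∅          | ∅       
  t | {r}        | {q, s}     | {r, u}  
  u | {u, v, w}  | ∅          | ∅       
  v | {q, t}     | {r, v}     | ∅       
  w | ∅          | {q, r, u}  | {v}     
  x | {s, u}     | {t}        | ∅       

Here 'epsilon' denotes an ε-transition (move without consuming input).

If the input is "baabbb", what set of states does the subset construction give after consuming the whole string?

{q, r, s, v}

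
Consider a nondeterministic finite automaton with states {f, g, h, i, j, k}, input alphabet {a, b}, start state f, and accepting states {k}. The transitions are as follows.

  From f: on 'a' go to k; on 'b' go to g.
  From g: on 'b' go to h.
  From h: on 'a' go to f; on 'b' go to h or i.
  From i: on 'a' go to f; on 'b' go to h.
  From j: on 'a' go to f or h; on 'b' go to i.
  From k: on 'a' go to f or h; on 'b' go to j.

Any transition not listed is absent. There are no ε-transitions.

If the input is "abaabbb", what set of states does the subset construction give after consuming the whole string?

{h, i}

Start in {f}.
Read 'a': f→{k}; now {k}.
Read 'b': k→{j}; now {j}.
Read 'a': j→{f, h}; now {f, h}.
Read 'a': f→{k}, h→{f}; now {f, k}.
Read 'b': f→{g}, k→{j}; now {g, j}.
Read 'b': g→{h}, j→{i}; now {h, i}.
Read 'b': h→{h, i}, i→{h}; now {h, i}.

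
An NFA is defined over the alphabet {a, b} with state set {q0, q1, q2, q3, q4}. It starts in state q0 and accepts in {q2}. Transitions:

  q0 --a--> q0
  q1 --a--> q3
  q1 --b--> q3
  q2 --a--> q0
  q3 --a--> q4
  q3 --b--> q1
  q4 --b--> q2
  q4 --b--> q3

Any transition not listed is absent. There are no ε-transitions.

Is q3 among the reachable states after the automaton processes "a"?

No

Start in {q0}.
Read 'a': {q0} → {q0}.
State q3 is not in {q0}.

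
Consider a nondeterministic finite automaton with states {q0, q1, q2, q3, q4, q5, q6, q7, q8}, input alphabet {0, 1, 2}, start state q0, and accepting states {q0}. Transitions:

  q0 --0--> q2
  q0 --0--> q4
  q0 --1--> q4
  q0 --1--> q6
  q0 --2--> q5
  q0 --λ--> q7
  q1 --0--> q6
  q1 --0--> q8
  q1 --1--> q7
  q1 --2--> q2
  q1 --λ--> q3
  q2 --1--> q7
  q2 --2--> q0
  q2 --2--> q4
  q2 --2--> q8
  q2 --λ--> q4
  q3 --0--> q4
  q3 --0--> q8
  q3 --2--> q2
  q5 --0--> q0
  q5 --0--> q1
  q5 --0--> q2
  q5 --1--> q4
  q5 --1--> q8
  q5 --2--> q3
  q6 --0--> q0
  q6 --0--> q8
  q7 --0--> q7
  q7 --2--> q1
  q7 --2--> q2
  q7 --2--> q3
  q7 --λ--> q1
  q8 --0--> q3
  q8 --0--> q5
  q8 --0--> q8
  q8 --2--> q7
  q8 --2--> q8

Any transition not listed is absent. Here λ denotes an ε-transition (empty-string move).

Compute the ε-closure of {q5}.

{q5}

Begin with {q5}.
No ε-moves leave this set, so the closure equals the set itself.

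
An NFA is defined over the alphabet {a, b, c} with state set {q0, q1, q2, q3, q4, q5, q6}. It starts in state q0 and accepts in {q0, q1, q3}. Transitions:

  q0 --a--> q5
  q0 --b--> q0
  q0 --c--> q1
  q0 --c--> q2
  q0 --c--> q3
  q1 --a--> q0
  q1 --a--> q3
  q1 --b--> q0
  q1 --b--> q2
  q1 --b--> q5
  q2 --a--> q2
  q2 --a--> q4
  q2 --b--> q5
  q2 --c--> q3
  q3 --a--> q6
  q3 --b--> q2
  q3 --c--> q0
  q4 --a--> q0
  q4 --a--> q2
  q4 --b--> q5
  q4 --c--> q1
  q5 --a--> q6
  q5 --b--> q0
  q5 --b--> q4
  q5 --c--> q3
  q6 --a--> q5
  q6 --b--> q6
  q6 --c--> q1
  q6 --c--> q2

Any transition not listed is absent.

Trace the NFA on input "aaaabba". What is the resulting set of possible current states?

Start in {q0}.
Read 'a': q0→{q5}; now {q5}.
Read 'a': q5→{q6}; now {q6}.
Read 'a': q6→{q5}; now {q5}.
Read 'a': q5→{q6}; now {q6}.
Read 'b': q6→{q6}; now {q6}.
Read 'b': q6→{q6}; now {q6}.
Read 'a': q6→{q5}; now {q5}.

{q5}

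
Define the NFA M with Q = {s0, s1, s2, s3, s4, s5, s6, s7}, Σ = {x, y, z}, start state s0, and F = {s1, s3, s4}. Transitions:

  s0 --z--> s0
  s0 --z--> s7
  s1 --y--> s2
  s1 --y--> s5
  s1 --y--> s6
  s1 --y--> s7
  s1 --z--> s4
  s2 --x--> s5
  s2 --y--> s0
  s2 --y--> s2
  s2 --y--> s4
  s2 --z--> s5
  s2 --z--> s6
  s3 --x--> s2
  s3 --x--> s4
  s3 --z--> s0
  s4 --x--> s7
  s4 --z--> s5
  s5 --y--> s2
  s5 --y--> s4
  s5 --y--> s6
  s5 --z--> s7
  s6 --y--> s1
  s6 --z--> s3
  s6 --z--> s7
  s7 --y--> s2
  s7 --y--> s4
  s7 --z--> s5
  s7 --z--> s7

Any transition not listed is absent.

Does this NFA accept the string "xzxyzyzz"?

No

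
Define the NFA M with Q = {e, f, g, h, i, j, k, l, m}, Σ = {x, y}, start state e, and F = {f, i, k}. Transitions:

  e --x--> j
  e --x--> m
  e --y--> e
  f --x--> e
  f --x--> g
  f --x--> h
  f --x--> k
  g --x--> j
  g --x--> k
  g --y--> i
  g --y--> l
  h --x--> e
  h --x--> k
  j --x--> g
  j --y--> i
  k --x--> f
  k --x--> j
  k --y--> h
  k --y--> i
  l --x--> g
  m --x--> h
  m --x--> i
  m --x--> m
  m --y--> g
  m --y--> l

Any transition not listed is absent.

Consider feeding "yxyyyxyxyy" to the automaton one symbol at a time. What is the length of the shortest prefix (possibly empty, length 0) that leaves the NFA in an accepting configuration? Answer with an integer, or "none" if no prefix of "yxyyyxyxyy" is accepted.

3

Start in {e}.
Read 'y': {e} → {e}.
Read 'x': {e} → {j, m}.
Read 'y': {j, m} → {g, i, l}.
None of the earlier sets intersect F, but {g, i, l} does.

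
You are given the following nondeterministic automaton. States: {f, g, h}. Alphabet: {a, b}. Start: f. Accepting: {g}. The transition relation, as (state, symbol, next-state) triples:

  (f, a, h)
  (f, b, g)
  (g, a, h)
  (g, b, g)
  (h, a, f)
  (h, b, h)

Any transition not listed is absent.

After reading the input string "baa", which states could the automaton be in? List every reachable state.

Start in {f}.
Read 'b': f→{g}; now {g}.
Read 'a': g→{h}; now {h}.
Read 'a': h→{f}; now {f}.

{f}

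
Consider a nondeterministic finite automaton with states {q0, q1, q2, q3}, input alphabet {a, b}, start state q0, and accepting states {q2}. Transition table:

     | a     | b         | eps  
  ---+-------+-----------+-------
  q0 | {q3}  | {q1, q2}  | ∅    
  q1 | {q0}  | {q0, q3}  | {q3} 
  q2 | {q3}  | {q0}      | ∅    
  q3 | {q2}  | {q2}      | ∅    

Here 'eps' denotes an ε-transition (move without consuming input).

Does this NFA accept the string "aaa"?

No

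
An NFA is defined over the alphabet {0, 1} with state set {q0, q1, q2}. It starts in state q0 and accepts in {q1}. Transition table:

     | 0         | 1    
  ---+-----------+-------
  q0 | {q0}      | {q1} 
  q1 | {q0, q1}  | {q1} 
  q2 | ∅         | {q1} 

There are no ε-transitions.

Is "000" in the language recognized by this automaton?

No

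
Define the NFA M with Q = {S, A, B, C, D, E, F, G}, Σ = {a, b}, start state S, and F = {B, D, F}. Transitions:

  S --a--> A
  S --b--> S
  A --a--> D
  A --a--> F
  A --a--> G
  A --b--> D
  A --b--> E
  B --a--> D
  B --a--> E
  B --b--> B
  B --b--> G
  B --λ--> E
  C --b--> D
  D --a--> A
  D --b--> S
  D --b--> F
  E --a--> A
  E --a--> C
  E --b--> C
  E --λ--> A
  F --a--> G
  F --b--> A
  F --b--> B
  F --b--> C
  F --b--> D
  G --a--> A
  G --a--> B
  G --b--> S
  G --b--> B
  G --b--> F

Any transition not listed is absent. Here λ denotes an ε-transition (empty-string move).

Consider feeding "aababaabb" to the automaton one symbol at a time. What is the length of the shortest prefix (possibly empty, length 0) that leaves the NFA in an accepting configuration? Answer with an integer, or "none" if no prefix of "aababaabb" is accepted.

2

Start in {S}.
Read 'a': S→{A}; now {A}.
Read 'a': A→{D, F, G}; now {D, F, G}.
None of the earlier sets intersect F, but {D, F, G} does.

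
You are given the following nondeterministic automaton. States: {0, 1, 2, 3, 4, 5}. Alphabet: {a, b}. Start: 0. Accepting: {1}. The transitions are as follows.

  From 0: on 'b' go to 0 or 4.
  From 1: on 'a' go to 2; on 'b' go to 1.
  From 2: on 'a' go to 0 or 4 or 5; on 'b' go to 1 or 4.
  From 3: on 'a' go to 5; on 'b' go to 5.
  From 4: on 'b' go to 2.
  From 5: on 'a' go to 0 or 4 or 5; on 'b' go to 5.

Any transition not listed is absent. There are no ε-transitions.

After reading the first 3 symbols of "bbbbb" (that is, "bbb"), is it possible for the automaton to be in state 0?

Yes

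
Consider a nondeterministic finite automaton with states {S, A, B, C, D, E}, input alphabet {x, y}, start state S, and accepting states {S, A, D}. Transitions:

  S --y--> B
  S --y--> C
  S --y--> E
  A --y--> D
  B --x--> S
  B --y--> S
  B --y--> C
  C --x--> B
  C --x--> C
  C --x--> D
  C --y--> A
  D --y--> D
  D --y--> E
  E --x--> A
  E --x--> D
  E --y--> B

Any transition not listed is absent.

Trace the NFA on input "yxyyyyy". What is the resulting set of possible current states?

Start in {S}.
Read 'y': {S} → {B, C, E}.
Read 'x': {B, C, E} → {S, A, B, C, D}.
Read 'y': {S, A, B, C, D} → {S, A, B, C, D, E}.
Read 'y': {S, A, B, C, D, E} → {S, A, B, C, D, E}.
Read 'y': {S, A, B, C, D, E} → {S, A, B, C, D, E}.
Read 'y': {S, A, B, C, D, E} → {S, A, B, C, D, E}.
Read 'y': {S, A, B, C, D, E} → {S, A, B, C, D, E}.

{S, A, B, C, D, E}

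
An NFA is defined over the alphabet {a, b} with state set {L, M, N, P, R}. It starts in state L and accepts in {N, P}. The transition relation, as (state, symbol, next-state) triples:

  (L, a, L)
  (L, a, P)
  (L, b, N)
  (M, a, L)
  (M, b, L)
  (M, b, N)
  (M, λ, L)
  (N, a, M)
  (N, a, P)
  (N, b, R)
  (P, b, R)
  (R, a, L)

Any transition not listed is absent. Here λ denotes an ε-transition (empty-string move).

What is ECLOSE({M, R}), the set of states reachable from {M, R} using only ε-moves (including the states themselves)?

Begin with {M, R}.
ε-move M → L; add L.

{L, M, R}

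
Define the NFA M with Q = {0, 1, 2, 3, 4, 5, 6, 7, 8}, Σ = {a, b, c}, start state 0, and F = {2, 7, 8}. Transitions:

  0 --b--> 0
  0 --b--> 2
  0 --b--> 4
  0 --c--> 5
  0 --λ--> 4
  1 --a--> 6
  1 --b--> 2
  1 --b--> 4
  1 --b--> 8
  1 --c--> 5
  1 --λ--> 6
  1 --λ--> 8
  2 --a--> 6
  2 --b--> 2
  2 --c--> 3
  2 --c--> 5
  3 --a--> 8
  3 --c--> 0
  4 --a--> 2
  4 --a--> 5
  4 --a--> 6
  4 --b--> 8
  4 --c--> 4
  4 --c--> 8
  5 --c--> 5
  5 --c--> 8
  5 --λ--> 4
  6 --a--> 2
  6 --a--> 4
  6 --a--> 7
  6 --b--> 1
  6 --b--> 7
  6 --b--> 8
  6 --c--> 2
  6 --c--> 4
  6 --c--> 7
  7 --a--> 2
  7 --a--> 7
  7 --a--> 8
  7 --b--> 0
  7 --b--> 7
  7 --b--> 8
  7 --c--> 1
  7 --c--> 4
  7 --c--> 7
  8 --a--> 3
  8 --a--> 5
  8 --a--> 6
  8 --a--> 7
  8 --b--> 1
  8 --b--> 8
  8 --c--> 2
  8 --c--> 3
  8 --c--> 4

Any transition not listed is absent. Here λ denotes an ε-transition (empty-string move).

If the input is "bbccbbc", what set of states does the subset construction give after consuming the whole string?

Start: ε-closure({0}) = {0, 4}.
Read 'b': 0→{0, 2, 4}, 4→{8}; now {0, 2, 4, 8}.
Read 'b': 0→{0, 2, 4}, 2→{2}, 4→{8}, 8→{1, 8}; union {0, 1, 2, 4, 8}; ε-closure = {0, 1, 2, 4, 6, 8}.
Read 'c': 0→{5}, 1→{5}, 2→{3, 5}, 4→{4, 8}, 6→{2, 4, 7}, 8→{2, 3, 4}; now {2, 3, 4, 5, 7, 8}.
Read 'c': 2→{3, 5}, 3→{0}, 4→{4, 8}, 5→{5, 8}, 7→{1, 4, 7}, 8→{2, 3, 4}; union {0, 1, 2, 3, 4, 5, 7, 8}; ε-closure = {0, 1, 2, 3, 4, 5, 6, 7, 8}.
Read 'b': 0→{0, 2, 4}, 1→{2, 4, 8}, 2→{2}, 3→∅, 4→{8}, 5→∅, 6→{1, 7, 8}, 7→{0, 7, 8}, 8→{1, 8}; union {0, 1, 2, 4, 7, 8}; ε-closure = {0, 1, 2, 4, 6, 7, 8}.
Read 'b': 0→{0, 2, 4}, 1→{2, 4, 8}, 2→{2}, 4→{8}, 6→{1, 7, 8}, 7→{0, 7, 8}, 8→{1, 8}; union {0, 1, 2, 4, 7, 8}; ε-closure = {0, 1, 2, 4, 6, 7, 8}.
Read 'c': 0→{5}, 1→{5}, 2→{3, 5}, 4→{4, 8}, 6→{2, 4, 7}, 7→{1, 4, 7}, 8→{2, 3, 4}; union {1, 2, 3, 4, 5, 7, 8}; ε-closure = {1, 2, 3, 4, 5, 6, 7, 8}.

{1, 2, 3, 4, 5, 6, 7, 8}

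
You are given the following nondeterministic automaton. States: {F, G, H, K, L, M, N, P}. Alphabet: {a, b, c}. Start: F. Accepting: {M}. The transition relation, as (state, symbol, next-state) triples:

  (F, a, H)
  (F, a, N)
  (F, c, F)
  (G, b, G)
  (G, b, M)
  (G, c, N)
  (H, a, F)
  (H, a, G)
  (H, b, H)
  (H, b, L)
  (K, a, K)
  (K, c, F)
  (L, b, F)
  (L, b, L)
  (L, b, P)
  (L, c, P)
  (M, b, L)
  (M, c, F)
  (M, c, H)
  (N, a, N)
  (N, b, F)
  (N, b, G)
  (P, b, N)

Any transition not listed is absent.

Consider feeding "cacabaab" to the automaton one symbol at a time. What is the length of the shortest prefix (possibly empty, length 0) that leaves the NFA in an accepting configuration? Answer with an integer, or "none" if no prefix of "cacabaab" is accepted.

none

Start in {F}.
Read 'c': F→{F}; now {F}.
Read 'a': F→{H, N}; now {H, N}.
Read 'c': H→∅, N→∅; now ∅.
The set is empty and remains empty for the remaining 5 symbols.
No reachable set along the way intersects F.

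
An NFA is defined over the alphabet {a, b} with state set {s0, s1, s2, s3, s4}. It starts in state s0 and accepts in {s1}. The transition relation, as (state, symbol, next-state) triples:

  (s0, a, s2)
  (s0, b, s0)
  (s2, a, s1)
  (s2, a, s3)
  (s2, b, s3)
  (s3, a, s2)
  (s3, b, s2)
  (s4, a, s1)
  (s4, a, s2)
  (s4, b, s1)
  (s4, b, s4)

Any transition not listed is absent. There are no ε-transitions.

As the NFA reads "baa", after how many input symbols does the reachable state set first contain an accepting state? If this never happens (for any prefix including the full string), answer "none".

Start in {s0}.
Read 'b': s0→{s0}; now {s0}.
Read 'a': s0→{s2}; now {s2}.
Read 'a': s2→{s1, s3}; now {s1, s3}.
None of the earlier sets intersect F, but {s1, s3} does.

3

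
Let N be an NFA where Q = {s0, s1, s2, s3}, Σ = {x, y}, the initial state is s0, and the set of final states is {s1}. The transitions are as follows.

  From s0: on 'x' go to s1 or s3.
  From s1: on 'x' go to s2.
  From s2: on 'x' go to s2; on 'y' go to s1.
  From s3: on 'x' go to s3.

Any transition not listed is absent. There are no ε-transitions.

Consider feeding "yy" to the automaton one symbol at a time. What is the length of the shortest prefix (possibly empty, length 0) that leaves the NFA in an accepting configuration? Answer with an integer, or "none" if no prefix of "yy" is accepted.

none

Start in {s0}.
Read 'y': s0→∅; now ∅.
The set is empty and remains empty for the remaining 1 symbol.
No reachable set along the way intersects F.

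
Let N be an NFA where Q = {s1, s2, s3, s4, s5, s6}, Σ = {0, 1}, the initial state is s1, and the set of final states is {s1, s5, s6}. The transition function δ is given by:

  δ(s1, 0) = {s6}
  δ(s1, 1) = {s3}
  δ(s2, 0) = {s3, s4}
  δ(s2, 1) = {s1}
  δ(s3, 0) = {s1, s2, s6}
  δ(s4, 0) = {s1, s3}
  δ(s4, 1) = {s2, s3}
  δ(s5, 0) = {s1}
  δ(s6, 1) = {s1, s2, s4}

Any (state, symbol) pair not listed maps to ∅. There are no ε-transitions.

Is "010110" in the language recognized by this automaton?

Start in {s1}.
Read '0': s1→{s6}; now {s6}.
Read '1': s6→{s1, s2, s4}; now {s1, s2, s4}.
Read '0': s1→{s6}, s2→{s3, s4}, s4→{s1, s3}; now {s1, s3, s4, s6}.
Read '1': s1→{s3}, s3→∅, s4→{s2, s3}, s6→{s1, s2, s4}; now {s1, s2, s3, s4}.
Read '1': s1→{s3}, s2→{s1}, s3→∅, s4→{s2, s3}; now {s1, s2, s3}.
Read '0': s1→{s6}, s2→{s3, s4}, s3→{s1, s2, s6}; now {s1, s2, s3, s4, s6}.
The final set {s1, s2, s3, s4, s6} contains the accepting states s1, s6.

Yes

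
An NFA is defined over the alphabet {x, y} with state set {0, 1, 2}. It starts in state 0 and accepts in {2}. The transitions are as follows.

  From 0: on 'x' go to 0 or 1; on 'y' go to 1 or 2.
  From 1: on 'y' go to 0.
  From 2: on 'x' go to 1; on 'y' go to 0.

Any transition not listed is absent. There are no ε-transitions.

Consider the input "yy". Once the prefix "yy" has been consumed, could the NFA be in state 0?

Yes

Start in {0}.
Read 'y': {0} → {1, 2}.
Read 'y': {1, 2} → {0}.
State 0 is in {0}.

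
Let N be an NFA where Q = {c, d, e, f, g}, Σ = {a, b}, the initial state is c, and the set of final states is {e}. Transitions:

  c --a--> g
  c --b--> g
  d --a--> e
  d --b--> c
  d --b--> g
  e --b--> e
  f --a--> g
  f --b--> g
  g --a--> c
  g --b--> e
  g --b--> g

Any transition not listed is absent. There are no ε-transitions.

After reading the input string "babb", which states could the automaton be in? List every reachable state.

Start in {c}.
Read 'b': c→{g}; now {g}.
Read 'a': g→{c}; now {c}.
Read 'b': c→{g}; now {g}.
Read 'b': g→{e, g}; now {e, g}.

{e, g}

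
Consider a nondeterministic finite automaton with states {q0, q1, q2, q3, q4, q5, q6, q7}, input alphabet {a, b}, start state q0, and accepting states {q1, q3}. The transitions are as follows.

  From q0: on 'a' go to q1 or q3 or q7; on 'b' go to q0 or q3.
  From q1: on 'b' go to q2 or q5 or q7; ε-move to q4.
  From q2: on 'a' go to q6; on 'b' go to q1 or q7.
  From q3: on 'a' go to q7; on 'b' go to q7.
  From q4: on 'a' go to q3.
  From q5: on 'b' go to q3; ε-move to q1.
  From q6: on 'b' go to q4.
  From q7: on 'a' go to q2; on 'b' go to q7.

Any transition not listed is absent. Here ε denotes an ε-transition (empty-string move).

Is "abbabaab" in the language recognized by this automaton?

Start in {q0}.
Read 'a': q0→{q1, q3, q7}; union {q1, q3, q7}; ε-closure = {q1, q3, q4, q7}.
Read 'b': q1→{q2, q5, q7}, q3→{q7}, q4→∅, q7→{q7}; union {q2, q5, q7}; ε-closure = {q1, q2, q4, q5, q7}.
Read 'b': q1→{q2, q5, q7}, q2→{q1, q7}, q4→∅, q5→{q3}, q7→{q7}; union {q1, q2, q3, q5, q7}; ε-closure = {q1, q2, q3, q4, q5, q7}.
Read 'a': q1→∅, q2→{q6}, q3→{q7}, q4→{q3}, q5→∅, q7→{q2}; now {q2, q3, q6, q7}.
Read 'b': q2→{q1, q7}, q3→{q7}, q6→{q4}, q7→{q7}; now {q1, q4, q7}.
Read 'a': q1→∅, q4→{q3}, q7→{q2}; now {q2, q3}.
Read 'a': q2→{q6}, q3→{q7}; now {q6, q7}.
Read 'b': q6→{q4}, q7→{q7}; now {q4, q7}.
The final set {q4, q7} contains no accepting state.

No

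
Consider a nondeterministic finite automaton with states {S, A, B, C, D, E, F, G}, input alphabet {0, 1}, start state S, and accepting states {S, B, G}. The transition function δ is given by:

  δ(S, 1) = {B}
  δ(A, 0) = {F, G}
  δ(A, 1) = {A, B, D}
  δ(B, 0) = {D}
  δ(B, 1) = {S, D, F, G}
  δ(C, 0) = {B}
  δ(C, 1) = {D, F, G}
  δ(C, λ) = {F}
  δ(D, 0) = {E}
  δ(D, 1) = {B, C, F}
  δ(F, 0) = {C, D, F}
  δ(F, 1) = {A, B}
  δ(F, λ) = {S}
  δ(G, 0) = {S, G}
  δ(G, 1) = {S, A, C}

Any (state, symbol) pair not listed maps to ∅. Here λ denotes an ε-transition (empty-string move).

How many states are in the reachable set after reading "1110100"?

7

Start in {S}.
Read '1': S→{B}; now {B}.
Read '1': B→{S, D, F, G}; now {S, D, F, G}.
Read '1': S→{B}, D→{B, C, F}, F→{A, B}, G→{S, A, C}; now {S, A, B, C, F}.
Read '0': S→∅, A→{F, G}, B→{D}, C→{B}, F→{C, D, F}; union {B, C, D, F, G}; ε-closure = {S, B, C, D, F, G}.
Read '1': S→{B}, B→{S, D, F, G}, C→{D, F, G}, D→{B, C, F}, F→{A, B}, G→{S, A, C}; now {S, A, B, C, D, F, G}.
Read '0': S→∅, A→{F, G}, B→{D}, C→{B}, D→{E}, F→{C, D, F}, G→{S, G}; now {S, B, C, D, E, F, G}.
Read '0': S→∅, B→{D}, C→{B}, D→{E}, E→∅, F→{C, D, F}, G→{S, G}; now {S, B, C, D, E, F, G}.
That set has 7 states.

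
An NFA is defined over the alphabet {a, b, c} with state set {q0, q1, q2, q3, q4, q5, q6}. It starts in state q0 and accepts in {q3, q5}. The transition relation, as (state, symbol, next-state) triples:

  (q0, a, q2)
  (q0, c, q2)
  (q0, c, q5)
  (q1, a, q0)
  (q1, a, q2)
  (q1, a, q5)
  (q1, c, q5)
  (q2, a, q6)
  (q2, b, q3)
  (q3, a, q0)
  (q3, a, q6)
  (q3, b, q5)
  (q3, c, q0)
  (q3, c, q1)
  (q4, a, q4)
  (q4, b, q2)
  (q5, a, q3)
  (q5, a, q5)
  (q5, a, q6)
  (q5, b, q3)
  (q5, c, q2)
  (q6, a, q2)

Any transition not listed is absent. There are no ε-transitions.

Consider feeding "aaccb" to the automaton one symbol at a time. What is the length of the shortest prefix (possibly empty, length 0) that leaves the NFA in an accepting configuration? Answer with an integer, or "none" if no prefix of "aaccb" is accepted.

Start in {q0}.
Read 'a': q0→{q2}; now {q2}.
Read 'a': q2→{q6}; now {q6}.
Read 'c': q6→∅; now ∅.
The set is empty and remains empty for the remaining 2 symbols.
No reachable set along the way intersects F.

none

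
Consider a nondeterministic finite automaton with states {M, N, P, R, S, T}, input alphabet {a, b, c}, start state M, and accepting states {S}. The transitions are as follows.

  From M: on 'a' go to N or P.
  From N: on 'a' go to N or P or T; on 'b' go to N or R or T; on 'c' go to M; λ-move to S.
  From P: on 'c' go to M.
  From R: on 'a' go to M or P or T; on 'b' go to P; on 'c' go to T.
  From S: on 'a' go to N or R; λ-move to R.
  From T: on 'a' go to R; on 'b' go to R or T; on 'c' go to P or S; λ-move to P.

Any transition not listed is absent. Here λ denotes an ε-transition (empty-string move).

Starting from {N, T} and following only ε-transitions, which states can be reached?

{N, P, R, S, T}

Begin with {N, T}.
ε-move T → P; add P.
ε-move N → S; add S.
ε-move S → R; add R.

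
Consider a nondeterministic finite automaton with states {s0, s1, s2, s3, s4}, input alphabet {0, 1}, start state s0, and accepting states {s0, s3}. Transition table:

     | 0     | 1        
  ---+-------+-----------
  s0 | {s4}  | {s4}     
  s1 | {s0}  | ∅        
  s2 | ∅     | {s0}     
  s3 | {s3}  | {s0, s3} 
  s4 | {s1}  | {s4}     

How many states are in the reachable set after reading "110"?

1

Start in {s0}.
Read '1': s0→{s4}; now {s4}.
Read '1': s4→{s4}; now {s4}.
Read '0': s4→{s1}; now {s1}.
That set has 1 state.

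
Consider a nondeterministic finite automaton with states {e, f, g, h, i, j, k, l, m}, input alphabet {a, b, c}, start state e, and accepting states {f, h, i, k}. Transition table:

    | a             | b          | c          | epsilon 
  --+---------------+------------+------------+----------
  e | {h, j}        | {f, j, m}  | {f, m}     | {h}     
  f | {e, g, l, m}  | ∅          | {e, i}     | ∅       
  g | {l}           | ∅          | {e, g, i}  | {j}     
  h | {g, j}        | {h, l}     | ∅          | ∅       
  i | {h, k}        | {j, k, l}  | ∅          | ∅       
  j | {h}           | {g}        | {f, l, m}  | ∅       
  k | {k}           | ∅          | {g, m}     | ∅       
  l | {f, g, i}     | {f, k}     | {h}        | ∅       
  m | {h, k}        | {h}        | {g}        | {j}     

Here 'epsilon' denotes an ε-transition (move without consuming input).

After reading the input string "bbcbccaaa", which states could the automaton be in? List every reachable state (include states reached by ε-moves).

Start: ε-closure({e}) = {e, h}.
Read 'b': e→{f, j, m}, h→{h, l}; now {f, h, j, l, m}.
Read 'b': f→∅, h→{h, l}, j→{g}, l→{f, k}, m→{h}; union {f, g, h, k, l}; ε-closure = {f, g, h, j, k, l}.
Read 'c': f→{e, i}, g→{e, g, i}, h→∅, j→{f, l, m}, k→{g, m}, l→{h}; union {e, f, g, h, i, l, m}; ε-closure = {e, f, g, h, i, j, l, m}.
Read 'b': e→{f, j, m}, f→∅, g→∅, h→{h, l}, i→{j, k, l}, j→{g}, l→{f, k}, m→{h}; now {f, g, h, j, k, l, m}.
Read 'c': f→{e, i}, g→{e, g, i}, h→∅, j→{f, l, m}, k→{g, m}, l→{h}, m→{g}; union {e, f, g, h, i, l, m}; ε-closure = {e, f, g, h, i, j, l, m}.
Read 'c': e→{f, m}, f→{e, i}, g→{e, g, i}, h→∅, i→∅, j→{f, l, m}, l→{h}, m→{g}; union {e, f, g, h, i, l, m}; ε-closure = {e, f, g, h, i, j, l, m}.
Read 'a': e→{h, j}, f→{e, g, l, m}, g→{l}, h→{g, j}, i→{h, k}, j→{h}, l→{f, g, i}, m→{h, k}; now {e, f, g, h, i, j, k, l, m}.
Read 'a': e→{h, j}, f→{e, g, l, m}, g→{l}, h→{g, j}, i→{h, k}, j→{h}, k→{k}, l→{f, g, i}, m→{h, k}; now {e, f, g, h, i, j, k, l, m}.
Read 'a': e→{h, j}, f→{e, g, l, m}, g→{l}, h→{g, j}, i→{h, k}, j→{h}, k→{k}, l→{f, g, i}, m→{h, k}; now {e, f, g, h, i, j, k, l, m}.

{e, f, g, h, i, j, k, l, m}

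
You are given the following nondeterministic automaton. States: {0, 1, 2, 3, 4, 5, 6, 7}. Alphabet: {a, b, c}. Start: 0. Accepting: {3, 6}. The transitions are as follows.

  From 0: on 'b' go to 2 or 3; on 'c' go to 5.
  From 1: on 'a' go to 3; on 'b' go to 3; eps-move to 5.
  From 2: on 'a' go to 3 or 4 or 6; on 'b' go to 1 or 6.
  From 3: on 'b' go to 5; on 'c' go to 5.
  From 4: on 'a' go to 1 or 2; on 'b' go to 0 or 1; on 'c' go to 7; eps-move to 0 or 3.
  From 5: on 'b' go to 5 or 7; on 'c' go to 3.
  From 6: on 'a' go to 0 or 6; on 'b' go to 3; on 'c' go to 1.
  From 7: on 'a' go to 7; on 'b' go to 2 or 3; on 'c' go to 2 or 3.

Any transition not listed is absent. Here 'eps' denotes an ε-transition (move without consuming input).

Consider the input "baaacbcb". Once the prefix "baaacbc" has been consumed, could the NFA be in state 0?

Start in {0}.
Read 'b': 0→{2, 3}; now {2, 3}.
Read 'a': 2→{3, 4, 6}, 3→∅; union {3, 4, 6}; ε-closure = {0, 3, 4, 6}.
Read 'a': 0→∅, 3→∅, 4→{1, 2}, 6→{0, 6}; union {0, 1, 2, 6}; ε-closure = {0, 1, 2, 5, 6}.
Read 'a': 0→∅, 1→{3}, 2→{3, 4, 6}, 5→∅, 6→{0, 6}; now {0, 3, 4, 6}.
Read 'c': 0→{5}, 3→{5}, 4→{7}, 6→{1}; now {1, 5, 7}.
Read 'b': 1→{3}, 5→{5, 7}, 7→{2, 3}; now {2, 3, 5, 7}.
Read 'c': 2→∅, 3→{5}, 5→{3}, 7→{2, 3}; now {2, 3, 5}.
State 0 is not in {2, 3, 5}.

No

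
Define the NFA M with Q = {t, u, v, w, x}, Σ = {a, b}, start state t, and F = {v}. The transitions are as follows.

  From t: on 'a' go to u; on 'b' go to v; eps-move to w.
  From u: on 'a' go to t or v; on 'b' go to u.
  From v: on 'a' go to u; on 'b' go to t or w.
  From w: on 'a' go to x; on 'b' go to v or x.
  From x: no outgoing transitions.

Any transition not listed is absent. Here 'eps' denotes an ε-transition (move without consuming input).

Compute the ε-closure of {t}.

{t, w}

Begin with {t}.
ε-move t → w; add w.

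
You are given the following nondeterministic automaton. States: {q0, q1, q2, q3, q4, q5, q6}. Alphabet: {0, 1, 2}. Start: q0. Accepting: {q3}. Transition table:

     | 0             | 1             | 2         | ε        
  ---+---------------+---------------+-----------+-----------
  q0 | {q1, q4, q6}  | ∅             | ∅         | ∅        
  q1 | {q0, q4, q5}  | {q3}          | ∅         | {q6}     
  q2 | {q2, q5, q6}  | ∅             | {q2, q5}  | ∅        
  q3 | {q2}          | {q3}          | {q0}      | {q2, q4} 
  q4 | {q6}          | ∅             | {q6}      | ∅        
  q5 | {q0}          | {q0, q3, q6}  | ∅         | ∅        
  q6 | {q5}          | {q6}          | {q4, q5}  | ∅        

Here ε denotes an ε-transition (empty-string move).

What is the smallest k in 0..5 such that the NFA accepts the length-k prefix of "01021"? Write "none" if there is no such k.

2

Start in {q0}.
Read '0': q0→{q1, q4, q6}; now {q1, q4, q6}.
Read '1': q1→{q3}, q4→∅, q6→{q6}; union {q3, q6}; ε-closure = {q2, q3, q4, q6}.
None of the earlier sets intersect F, but {q2, q3, q4, q6} does.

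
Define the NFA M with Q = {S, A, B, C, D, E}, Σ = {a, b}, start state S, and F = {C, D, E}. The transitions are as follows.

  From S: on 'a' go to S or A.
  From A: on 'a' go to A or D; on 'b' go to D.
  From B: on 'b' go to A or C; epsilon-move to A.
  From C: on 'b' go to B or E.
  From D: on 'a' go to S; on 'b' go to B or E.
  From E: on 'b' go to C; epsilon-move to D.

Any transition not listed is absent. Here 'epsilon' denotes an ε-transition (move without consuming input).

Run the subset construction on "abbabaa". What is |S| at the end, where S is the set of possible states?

Start in {S}.
Read 'a': {S} → {S, A}.
Read 'b': {S, A} → {D}.
Read 'b': {D} → {A, B, D, E}.
Read 'a': {A, B, D, E} → {S, A, D}.
Read 'b': {S, A, D} → {A, B, D, E}.
Read 'a': {A, B, D, E} → {S, A, D}.
Read 'a': {S, A, D} → {S, A, D}.
That set has 3 states.

3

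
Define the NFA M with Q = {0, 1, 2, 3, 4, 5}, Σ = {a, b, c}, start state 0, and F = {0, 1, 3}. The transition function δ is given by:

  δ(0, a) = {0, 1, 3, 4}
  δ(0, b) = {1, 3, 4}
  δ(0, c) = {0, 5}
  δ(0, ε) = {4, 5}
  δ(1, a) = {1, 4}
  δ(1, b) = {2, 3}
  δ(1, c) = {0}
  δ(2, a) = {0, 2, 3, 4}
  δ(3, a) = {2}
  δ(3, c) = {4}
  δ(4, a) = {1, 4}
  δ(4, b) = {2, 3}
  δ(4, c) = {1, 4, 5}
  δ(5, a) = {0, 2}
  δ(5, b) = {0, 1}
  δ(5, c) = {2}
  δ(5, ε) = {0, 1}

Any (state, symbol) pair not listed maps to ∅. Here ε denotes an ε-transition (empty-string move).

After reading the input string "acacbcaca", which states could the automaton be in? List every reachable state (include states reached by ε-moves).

{0, 1, 2, 3, 4, 5}

Start: ε-closure({0}) = {0, 1, 4, 5}.
Read 'a': {0, 1, 4, 5} → {0, 1, 2, 3, 4, 5}.
Read 'c': {0, 1, 2, 3, 4, 5} → {0, 1, 2, 4, 5}.
Read 'a': {0, 1, 2, 4, 5} → {0, 1, 2, 3, 4, 5}.
Read 'c': {0, 1, 2, 3, 4, 5} → {0, 1, 2, 4, 5}.
Read 'b': {0, 1, 2, 4, 5} → {0, 1, 2, 3, 4, 5}.
Read 'c': {0, 1, 2, 3, 4, 5} → {0, 1, 2, 4, 5}.
Read 'a': {0, 1, 2, 4, 5} → {0, 1, 2, 3, 4, 5}.
Read 'c': {0, 1, 2, 3, 4, 5} → {0, 1, 2, 4, 5}.
Read 'a': {0, 1, 2, 4, 5} → {0, 1, 2, 3, 4, 5}.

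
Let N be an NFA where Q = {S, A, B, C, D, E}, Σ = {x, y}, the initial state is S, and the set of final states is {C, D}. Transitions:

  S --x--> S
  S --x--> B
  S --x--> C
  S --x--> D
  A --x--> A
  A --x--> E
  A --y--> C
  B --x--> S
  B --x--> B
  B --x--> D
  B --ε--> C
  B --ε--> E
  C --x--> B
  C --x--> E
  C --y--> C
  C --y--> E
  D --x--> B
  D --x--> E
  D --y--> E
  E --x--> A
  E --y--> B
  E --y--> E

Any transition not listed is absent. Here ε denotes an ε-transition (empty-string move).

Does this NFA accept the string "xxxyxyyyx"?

Yes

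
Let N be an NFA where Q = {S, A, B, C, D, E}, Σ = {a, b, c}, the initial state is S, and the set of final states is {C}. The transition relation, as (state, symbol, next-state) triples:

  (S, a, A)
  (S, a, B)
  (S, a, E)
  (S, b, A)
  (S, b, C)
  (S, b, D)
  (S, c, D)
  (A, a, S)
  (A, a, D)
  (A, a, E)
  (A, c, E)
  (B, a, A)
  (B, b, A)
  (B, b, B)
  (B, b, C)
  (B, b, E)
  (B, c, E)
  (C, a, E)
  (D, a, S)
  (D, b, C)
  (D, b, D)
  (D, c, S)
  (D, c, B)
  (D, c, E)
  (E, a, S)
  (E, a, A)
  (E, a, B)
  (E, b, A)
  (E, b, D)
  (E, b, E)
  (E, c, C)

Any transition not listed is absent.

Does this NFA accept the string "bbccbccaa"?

No

Start in {S}.
Read 'b': S→{A, C, D}; now {A, C, D}.
Read 'b': A→∅, C→∅, D→{C, D}; now {C, D}.
Read 'c': C→∅, D→{S, B, E}; now {S, B, E}.
Read 'c': S→{D}, B→{E}, E→{C}; now {C, D, E}.
Read 'b': C→∅, D→{C, D}, E→{A, D, E}; now {A, C, D, E}.
Read 'c': A→{E}, C→∅, D→{S, B, E}, E→{C}; now {S, B, C, E}.
Read 'c': S→{D}, B→{E}, C→∅, E→{C}; now {C, D, E}.
Read 'a': C→{E}, D→{S}, E→{S, A, B}; now {S, A, B, E}.
Read 'a': S→{A, B, E}, A→{S, D, E}, B→{A}, E→{S, A, B}; now {S, A, B, D, E}.
The final set {S, A, B, D, E} contains no accepting state.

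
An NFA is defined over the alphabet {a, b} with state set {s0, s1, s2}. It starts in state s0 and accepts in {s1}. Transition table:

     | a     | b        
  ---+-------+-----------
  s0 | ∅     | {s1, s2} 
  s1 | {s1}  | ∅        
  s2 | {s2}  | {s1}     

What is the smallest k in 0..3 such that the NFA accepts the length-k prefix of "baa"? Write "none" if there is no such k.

Start in {s0}.
Read 'b': s0→{s1, s2}; now {s1, s2}.
None of the earlier sets intersect F, but {s1, s2} does.

1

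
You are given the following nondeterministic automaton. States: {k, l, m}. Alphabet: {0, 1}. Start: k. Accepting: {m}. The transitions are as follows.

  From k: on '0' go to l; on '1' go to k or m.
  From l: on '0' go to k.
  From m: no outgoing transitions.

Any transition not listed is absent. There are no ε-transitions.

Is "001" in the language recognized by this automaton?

Start in {k}.
Read '0': {k} → {l}.
Read '0': {l} → {k}.
Read '1': {k} → {k, m}.
The final set {k, m} contains the accepting state m.

Yes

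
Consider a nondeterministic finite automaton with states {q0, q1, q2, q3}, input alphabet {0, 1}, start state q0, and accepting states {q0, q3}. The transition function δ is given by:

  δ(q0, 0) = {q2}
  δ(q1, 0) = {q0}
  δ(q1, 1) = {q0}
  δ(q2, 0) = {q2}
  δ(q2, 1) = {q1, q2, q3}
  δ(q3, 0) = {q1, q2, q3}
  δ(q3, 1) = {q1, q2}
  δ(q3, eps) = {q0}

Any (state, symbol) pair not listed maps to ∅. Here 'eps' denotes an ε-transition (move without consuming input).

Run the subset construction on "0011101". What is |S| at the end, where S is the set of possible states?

Start in {q0}.
Read '0': {q0} → {q2}.
Read '0': {q2} → {q2}.
Read '1': {q2} → {q0, q1, q2, q3}.
Read '1': {q0, q1, q2, q3} → {q0, q1, q2, q3}.
Read '1': {q0, q1, q2, q3} → {q0, q1, q2, q3}.
Read '0': {q0, q1, q2, q3} → {q0, q1, q2, q3}.
Read '1': {q0, q1, q2, q3} → {q0, q1, q2, q3}.
That set has 4 states.

4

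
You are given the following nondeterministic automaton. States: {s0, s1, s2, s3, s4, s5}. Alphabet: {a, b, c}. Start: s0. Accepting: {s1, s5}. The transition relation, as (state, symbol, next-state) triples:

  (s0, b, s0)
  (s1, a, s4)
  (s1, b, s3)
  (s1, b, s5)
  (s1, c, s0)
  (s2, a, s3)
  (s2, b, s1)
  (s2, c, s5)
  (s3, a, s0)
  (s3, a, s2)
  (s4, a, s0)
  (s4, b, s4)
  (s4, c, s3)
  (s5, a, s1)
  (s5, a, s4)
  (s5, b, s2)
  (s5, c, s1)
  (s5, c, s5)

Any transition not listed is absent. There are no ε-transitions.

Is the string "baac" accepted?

No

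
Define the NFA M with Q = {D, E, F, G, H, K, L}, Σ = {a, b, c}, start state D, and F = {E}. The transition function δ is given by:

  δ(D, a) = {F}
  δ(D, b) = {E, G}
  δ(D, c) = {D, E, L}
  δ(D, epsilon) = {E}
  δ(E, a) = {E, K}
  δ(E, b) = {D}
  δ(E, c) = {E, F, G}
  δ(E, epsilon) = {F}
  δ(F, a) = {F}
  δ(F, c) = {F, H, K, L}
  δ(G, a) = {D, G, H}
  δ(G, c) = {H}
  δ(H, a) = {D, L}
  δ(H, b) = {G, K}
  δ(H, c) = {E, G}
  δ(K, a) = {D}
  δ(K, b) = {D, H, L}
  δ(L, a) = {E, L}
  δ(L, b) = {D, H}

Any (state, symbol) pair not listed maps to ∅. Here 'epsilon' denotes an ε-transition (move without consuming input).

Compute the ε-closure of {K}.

Begin with {K}.
No ε-moves leave this set, so the closure equals the set itself.

{K}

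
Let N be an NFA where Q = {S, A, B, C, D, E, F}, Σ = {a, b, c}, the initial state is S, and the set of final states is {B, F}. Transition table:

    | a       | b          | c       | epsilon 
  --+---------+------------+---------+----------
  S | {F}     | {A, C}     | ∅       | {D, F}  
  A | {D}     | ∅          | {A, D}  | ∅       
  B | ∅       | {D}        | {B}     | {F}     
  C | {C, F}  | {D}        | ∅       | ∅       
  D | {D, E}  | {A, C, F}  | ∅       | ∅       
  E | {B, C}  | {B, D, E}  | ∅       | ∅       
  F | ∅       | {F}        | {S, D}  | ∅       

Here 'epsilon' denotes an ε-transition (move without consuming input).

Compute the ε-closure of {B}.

{B, F}

Begin with {B}.
ε-move B → F; add F.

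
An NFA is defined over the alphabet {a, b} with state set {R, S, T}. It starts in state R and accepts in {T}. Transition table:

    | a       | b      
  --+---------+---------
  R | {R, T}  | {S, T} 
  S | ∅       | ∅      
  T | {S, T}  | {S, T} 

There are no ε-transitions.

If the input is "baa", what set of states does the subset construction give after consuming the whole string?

Start in {R}.
Read 'b': {R} → {S, T}.
Read 'a': {S, T} → {S, T}.
Read 'a': {S, T} → {S, T}.

{S, T}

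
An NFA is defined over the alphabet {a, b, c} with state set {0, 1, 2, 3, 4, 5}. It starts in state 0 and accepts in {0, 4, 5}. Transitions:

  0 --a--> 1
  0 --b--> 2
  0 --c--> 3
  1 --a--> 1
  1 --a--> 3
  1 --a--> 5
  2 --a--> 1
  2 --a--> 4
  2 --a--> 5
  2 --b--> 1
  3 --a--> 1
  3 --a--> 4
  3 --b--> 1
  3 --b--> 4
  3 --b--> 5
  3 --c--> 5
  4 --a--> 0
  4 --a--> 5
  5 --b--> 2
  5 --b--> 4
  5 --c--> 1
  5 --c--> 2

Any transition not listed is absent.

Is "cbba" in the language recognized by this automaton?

Yes

Start in {0}.
Read 'c': 0→{3}; now {3}.
Read 'b': 3→{1, 4, 5}; now {1, 4, 5}.
Read 'b': 1→∅, 4→∅, 5→{2, 4}; now {2, 4}.
Read 'a': 2→{1, 4, 5}, 4→{0, 5}; now {0, 1, 4, 5}.
The final set {0, 1, 4, 5} contains the accepting states 0, 4, 5.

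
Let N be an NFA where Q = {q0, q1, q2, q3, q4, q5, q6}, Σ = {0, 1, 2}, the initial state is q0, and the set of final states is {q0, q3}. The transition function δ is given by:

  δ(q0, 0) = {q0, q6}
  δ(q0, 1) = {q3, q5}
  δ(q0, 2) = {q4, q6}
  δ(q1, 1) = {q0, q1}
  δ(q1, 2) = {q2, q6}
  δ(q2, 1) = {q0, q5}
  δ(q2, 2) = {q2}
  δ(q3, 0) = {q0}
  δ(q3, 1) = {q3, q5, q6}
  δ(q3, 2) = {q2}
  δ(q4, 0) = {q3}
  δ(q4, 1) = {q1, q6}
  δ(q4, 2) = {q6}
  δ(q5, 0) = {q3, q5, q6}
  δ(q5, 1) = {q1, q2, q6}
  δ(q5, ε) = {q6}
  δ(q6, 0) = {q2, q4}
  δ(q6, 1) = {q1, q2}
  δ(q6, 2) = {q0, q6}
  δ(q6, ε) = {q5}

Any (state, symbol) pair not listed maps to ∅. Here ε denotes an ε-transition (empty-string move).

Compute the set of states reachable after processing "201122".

{q0, q2, q4, q5, q6}

Start in {q0}.
Read '2': q0→{q4, q6}; union {q4, q6}; ε-closure = {q4, q5, q6}.
Read '0': q4→{q3}, q5→{q3, q5, q6}, q6→{q2, q4}; now {q2, q3, q4, q5, q6}.
Read '1': q2→{q0, q5}, q3→{q3, q5, q6}, q4→{q1, q6}, q5→{q1, q2, q6}, q6→{q1, q2}; now {q0, q1, q2, q3, q5, q6}.
Read '1': q0→{q3, q5}, q1→{q0, q1}, q2→{q0, q5}, q3→{q3, q5, q6}, q5→{q1, q2, q6}, q6→{q1, q2}; now {q0, q1, q2, q3, q5, q6}.
Read '2': q0→{q4, q6}, q1→{q2, q6}, q2→{q2}, q3→{q2}, q5→∅, q6→{q0, q6}; union {q0, q2, q4, q6}; ε-closure = {q0, q2, q4, q5, q6}.
Read '2': q0→{q4, q6}, q2→{q2}, q4→{q6}, q5→∅, q6→{q0, q6}; union {q0, q2, q4, q6}; ε-closure = {q0, q2, q4, q5, q6}.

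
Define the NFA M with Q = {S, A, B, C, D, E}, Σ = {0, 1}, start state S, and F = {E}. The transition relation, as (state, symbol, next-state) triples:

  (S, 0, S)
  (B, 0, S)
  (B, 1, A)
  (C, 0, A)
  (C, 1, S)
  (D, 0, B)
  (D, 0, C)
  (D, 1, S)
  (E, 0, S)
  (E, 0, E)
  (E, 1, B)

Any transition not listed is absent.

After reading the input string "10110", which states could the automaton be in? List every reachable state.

∅

Start in {S}.
Read '1': {S} → ∅.
The set is empty and remains empty for the remaining 4 symbols.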